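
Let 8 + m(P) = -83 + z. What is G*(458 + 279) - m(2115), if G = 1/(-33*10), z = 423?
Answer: -10027/30 ≈ -334.23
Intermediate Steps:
G = -1/330 (G = 1/(-330) = -1/330 ≈ -0.0030303)
m(P) = 332 (m(P) = -8 + (-83 + 423) = -8 + 340 = 332)
G*(458 + 279) - m(2115) = -(458 + 279)/330 - 1*332 = -1/330*737 - 332 = -67/30 - 332 = -10027/30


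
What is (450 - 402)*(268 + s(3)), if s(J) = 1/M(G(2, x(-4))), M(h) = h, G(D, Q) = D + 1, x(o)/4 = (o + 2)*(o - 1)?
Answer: 12880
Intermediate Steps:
x(o) = 4*(-1 + o)*(2 + o) (x(o) = 4*((o + 2)*(o - 1)) = 4*((2 + o)*(-1 + o)) = 4*((-1 + o)*(2 + o)) = 4*(-1 + o)*(2 + o))
G(D, Q) = 1 + D
s(J) = ⅓ (s(J) = 1/(1 + 2) = 1/3 = ⅓)
(450 - 402)*(268 + s(3)) = (450 - 402)*(268 + ⅓) = 48*(805/3) = 12880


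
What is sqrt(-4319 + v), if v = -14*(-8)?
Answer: I*sqrt(4207) ≈ 64.861*I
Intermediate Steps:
v = 112
sqrt(-4319 + v) = sqrt(-4319 + 112) = sqrt(-4207) = I*sqrt(4207)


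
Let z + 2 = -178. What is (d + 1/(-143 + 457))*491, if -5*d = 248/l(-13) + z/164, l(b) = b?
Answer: 1659141537/836810 ≈ 1982.7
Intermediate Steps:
z = -180 (z = -2 - 178 = -180)
d = 10753/2665 (d = -(248/(-13) - 180/164)/5 = -(248*(-1/13) - 180*1/164)/5 = -(-248/13 - 45/41)/5 = -⅕*(-10753/533) = 10753/2665 ≈ 4.0349)
(d + 1/(-143 + 457))*491 = (10753/2665 + 1/(-143 + 457))*491 = (10753/2665 + 1/314)*491 = (3379107/836810)*491 = 1659141537/836810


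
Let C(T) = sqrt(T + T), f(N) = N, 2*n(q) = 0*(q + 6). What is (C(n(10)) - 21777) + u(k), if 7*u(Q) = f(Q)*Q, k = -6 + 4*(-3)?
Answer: -152115/7 ≈ -21731.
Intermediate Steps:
k = -18 (k = -6 - 12 = -18)
n(q) = 0 (n(q) = (0*(q + 6))/2 = (0*(6 + q))/2 = (1/2)*0 = 0)
C(T) = sqrt(2)*sqrt(T) (C(T) = sqrt(2*T) = sqrt(2)*sqrt(T))
u(Q) = Q**2/7 (u(Q) = (Q*Q)/7 = Q**2/7)
(C(n(10)) - 21777) + u(k) = (sqrt(2)*sqrt(0) - 21777) + (1/7)*(-18)**2 = (sqrt(2)*0 - 21777) + (1/7)*324 = (0 - 21777) + 324/7 = -21777 + 324/7 = -152115/7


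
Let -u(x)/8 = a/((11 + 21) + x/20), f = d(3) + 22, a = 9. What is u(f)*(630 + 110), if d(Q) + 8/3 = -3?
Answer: -3196800/1969 ≈ -1623.6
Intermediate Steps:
d(Q) = -17/3 (d(Q) = -8/3 - 3 = -17/3)
f = 49/3 (f = -17/3 + 22 = 49/3 ≈ 16.333)
u(x) = -72/(32 + x/20) (u(x) = -72/((11 + 21) + x/20) = -72/(32 + x*(1/20)) = -72/(32 + x/20))
u(f)*(630 + 110) = (-1440/(640 + 49/3))*(630 + 110) = -1440/1969/3*740 = -1440*3/1969*740 = -4320/1969*740 = -3196800/1969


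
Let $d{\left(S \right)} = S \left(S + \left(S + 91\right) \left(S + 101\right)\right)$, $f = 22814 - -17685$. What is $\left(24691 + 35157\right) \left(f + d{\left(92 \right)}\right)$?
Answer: $197397316728$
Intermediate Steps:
$f = 40499$ ($f = 22814 + 17685 = 40499$)
$d{\left(S \right)} = S \left(S + \left(91 + S\right) \left(101 + S\right)\right)$
$\left(24691 + 35157\right) \left(f + d{\left(92 \right)}\right) = \left(24691 + 35157\right) \left(40499 + 92 \left(9191 + 92^{2} + 193 \cdot 92\right)\right) = 59848 \left(40499 + 92 \left(9191 + 8464 + 17756\right)\right) = 59848 \left(40499 + 92 \cdot 35411\right) = 59848 \left(40499 + 3257812\right) = 59848 \cdot 3298311 = 197397316728$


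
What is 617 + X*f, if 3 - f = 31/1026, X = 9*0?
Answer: 617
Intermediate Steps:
X = 0
f = 3047/1026 (f = 3 - 31/1026 = 3047/1026 ≈ 2.9698)
617 + X*f = 617 + 0*(3047/1026) = 617 + 0 = 617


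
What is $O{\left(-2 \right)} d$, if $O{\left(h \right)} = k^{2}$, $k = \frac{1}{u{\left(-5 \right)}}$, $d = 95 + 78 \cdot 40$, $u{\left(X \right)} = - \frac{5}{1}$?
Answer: $\frac{643}{5} \approx 128.6$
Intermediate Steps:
$u{\left(X \right)} = -5$ ($u{\left(X \right)} = \left(-5\right) 1 = -5$)
$d = 3215$ ($d = 95 + 3120 = 3215$)
$k = - \frac{1}{5}$ ($k = \frac{1}{-5} = - \frac{1}{5} \approx -0.2$)
$O{\left(h \right)} = \frac{1}{25}$ ($O{\left(h \right)} = \left(- \frac{1}{5}\right)^{2} = \frac{1}{25}$)
$O{\left(-2 \right)} d = \frac{1}{25} \cdot 3215 = \frac{643}{5}$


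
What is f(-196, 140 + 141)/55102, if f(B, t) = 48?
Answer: 24/27551 ≈ 0.00087111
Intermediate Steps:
f(-196, 140 + 141)/55102 = 48/55102 = 48*(1/55102) = 24/27551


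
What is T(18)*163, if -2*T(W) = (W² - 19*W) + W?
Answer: 0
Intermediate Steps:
T(W) = 9*W - W²/2 (T(W) = -((W² - 19*W) + W)/2 = -(W² - 18*W)/2 = 9*W - W²/2)
T(18)*163 = ((½)*18*(18 - 1*18))*163 = ((½)*18*(18 - 18))*163 = ((½)*18*0)*163 = 0*163 = 0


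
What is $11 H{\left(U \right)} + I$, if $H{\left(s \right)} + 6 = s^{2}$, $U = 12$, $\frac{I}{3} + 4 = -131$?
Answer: $1113$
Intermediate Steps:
$I = -405$ ($I = -12 + 3 \left(-131\right) = -12 - 393 = -405$)
$H{\left(s \right)} = -6 + s^{2}$
$11 H{\left(U \right)} + I = 11 \left(-6 + 12^{2}\right) - 405 = 11 \left(-6 + 144\right) - 405 = 11 \cdot 138 - 405 = 1518 - 405 = 1113$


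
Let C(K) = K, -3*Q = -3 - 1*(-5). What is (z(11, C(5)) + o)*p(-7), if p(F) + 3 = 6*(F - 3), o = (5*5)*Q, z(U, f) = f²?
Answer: -525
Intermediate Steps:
Q = -⅔ (Q = -(-3 - 1*(-5))/3 = -(-3 + 5)/3 = -⅓*2 = -⅔ ≈ -0.66667)
o = -50/3 (o = (5*5)*(-⅔) = 25*(-⅔) = -50/3 ≈ -16.667)
p(F) = -21 + 6*F (p(F) = -3 + 6*(F - 3) = -3 + 6*(-3 + F) = -3 + (-18 + 6*F) = -21 + 6*F)
(z(11, C(5)) + o)*p(-7) = (5² - 50/3)*(-21 + 6*(-7)) = (25 - 50/3)*(-21 - 42) = (25/3)*(-63) = -525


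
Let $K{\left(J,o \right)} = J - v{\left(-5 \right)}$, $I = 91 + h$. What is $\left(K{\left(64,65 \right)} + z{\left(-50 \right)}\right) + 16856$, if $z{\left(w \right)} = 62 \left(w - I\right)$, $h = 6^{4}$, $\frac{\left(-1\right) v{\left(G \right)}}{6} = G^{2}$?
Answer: $-72024$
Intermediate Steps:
$v{\left(G \right)} = - 6 G^{2}$
$h = 1296$
$I = 1387$ ($I = 91 + 1296 = 1387$)
$K{\left(J,o \right)} = 150 + J$ ($K{\left(J,o \right)} = J - - 6 \left(-5\right)^{2} = J - \left(-6\right) 25 = J - -150 = J + 150 = 150 + J$)
$z{\left(w \right)} = -85994 + 62 w$ ($z{\left(w \right)} = 62 \left(w - 1387\right) = 62 \left(-1387 + w\right) = -85994 + 62 w$)
$\left(K{\left(64,65 \right)} + z{\left(-50 \right)}\right) + 16856 = \left(\left(150 + 64\right) + \left(-85994 + 62 \left(-50\right)\right)\right) + 16856 = \left(214 - 89094\right) + 16856 = -88880 + 16856 = -72024$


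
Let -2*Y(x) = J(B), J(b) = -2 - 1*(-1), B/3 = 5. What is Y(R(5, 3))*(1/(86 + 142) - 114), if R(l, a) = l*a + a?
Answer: -25991/456 ≈ -56.998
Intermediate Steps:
B = 15 (B = 3*5 = 15)
J(b) = -1 (J(b) = -2 + 1 = -1)
R(l, a) = a + a*l (R(l, a) = a*l + a = a + a*l)
Y(x) = ½ (Y(x) = -½*(-1) = ½)
Y(R(5, 3))*(1/(86 + 142) - 114) = (1/(86 + 142) - 114)/2 = (1/228 - 114)/2 = (½)*(-25991/228) = -25991/456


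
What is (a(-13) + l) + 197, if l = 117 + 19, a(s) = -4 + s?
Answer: 316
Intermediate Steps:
l = 136
(a(-13) + l) + 197 = ((-4 - 13) + 136) + 197 = (-17 + 136) + 197 = 119 + 197 = 316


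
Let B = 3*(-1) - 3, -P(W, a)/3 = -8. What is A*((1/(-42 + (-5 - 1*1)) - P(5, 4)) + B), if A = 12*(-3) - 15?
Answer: 24497/16 ≈ 1531.1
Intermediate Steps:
P(W, a) = 24 (P(W, a) = -3*(-8) = 24)
A = -51 (A = -36 - 15 = -51)
B = -6 (B = -3 - 3 = -6)
A*((1/(-42 + (-5 - 1*1)) - P(5, 4)) + B) = -51*((1/(-42 + (-5 - 1*1)) - 1*24) - 6) = -51*((1/(-42 + (-5 - 1)) - 24) - 6) = -51*((1/(-42 - 6) - 24) - 6) = -51*((1/(-48) - 24) - 6) = -51*((-1/48 - 24) - 6) = -51*(-1153/48 - 6) = -51*(-1441/48) = 24497/16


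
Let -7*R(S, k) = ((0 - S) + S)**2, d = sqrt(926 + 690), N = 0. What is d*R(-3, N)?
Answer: 0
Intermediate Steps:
d = 4*sqrt(101) (d = sqrt(1616) = 4*sqrt(101) ≈ 40.200)
R(S, k) = 0 (R(S, k) = -((0 - S) + S)**2/7 = -(-S + S)**2/7 = -1/7*0**2 = -1/7*0 = 0)
d*R(-3, N) = (4*sqrt(101))*0 = 0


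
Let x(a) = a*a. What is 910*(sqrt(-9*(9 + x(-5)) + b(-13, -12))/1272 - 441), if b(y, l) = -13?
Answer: -401310 + 455*I*sqrt(319)/636 ≈ -4.0131e+5 + 12.778*I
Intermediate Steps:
x(a) = a**2
910*(sqrt(-9*(9 + x(-5)) + b(-13, -12))/1272 - 441) = 910*(sqrt(-9*(9 + (-5)**2) - 13)/1272 - 441) = 910*(sqrt(-9*(9 + 25) - 13)*(1/1272) - 441) = 910*(sqrt(-9*34 - 13)*(1/1272) - 441) = 910*(sqrt(-306 - 13)*(1/1272) - 441) = 910*(sqrt(-319)*(1/1272) - 441) = 910*((I*sqrt(319))*(1/1272) - 441) = 910*(I*sqrt(319)/1272 - 441) = 910*(-441 + I*sqrt(319)/1272) = -401310 + 455*I*sqrt(319)/636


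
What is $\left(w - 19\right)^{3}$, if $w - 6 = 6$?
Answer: $-343$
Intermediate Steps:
$w = 12$ ($w = 6 + 6 = 12$)
$\left(w - 19\right)^{3} = \left(12 - 19\right)^{3} = \left(-7\right)^{3} = -343$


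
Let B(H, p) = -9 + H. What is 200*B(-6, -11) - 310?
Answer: -3310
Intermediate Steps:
200*B(-6, -11) - 310 = 200*(-9 - 6) - 310 = 200*(-15) - 310 = -3000 - 310 = -3310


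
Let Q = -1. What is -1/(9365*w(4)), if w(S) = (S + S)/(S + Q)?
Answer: -3/74920 ≈ -4.0043e-5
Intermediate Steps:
w(S) = 2*S/(-1 + S) (w(S) = (S + S)/(S - 1) = (2*S)/(-1 + S) = 2*S/(-1 + S))
-1/(9365*w(4)) = -1/(9365*(2*4/(-1 + 4))) = -1/(9365*(2*4/3)) = -1/(9365*(2*4*(⅓))) = -1/(9365*(8/3)) = -1/74920/3 = -1*3/74920 = -3/74920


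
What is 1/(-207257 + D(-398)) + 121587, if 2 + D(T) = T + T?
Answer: 25296783284/208055 ≈ 1.2159e+5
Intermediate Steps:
D(T) = -2 + 2*T (D(T) = -2 + (T + T) = -2 + 2*T)
1/(-207257 + D(-398)) + 121587 = 1/(-207257 + (-2 + 2*(-398))) + 121587 = 1/(-207257 + (-2 - 796)) + 121587 = 1/(-207257 - 798) + 121587 = 1/(-208055) + 121587 = -1/208055 + 121587 = 25296783284/208055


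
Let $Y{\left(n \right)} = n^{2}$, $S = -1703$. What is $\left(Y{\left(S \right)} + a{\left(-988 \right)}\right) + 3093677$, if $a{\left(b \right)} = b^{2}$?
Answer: $6970030$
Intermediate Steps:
$\left(Y{\left(S \right)} + a{\left(-988 \right)}\right) + 3093677 = \left(\left(-1703\right)^{2} + \left(-988\right)^{2}\right) + 3093677 = \left(2900209 + 976144\right) + 3093677 = 3876353 + 3093677 = 6970030$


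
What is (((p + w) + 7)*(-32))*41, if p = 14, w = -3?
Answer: -23616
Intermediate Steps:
(((p + w) + 7)*(-32))*41 = (((14 - 3) + 7)*(-32))*41 = ((11 + 7)*(-32))*41 = (18*(-32))*41 = -576*41 = -23616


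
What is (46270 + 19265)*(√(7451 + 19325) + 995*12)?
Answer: 782487900 + 131070*√6694 ≈ 7.9321e+8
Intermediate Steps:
(46270 + 19265)*(√(7451 + 19325) + 995*12) = 65535*(√26776 + 11940) = 65535*(2*√6694 + 11940) = 65535*(11940 + 2*√6694) = 782487900 + 131070*√6694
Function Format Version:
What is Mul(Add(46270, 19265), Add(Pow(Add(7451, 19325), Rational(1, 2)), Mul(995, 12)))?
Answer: Add(782487900, Mul(131070, Pow(6694, Rational(1, 2)))) ≈ 7.9321e+8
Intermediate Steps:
Mul(Add(46270, 19265), Add(Pow(Add(7451, 19325), Rational(1, 2)), Mul(995, 12))) = Mul(65535, Add(Pow(26776, Rational(1, 2)), 11940)) = Mul(65535, Add(Mul(2, Pow(6694, Rational(1, 2))), 11940)) = Mul(65535, Add(11940, Mul(2, Pow(6694, Rational(1, 2))))) = Add(782487900, Mul(131070, Pow(6694, Rational(1, 2))))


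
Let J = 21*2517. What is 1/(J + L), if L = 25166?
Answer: 1/78023 ≈ 1.2817e-5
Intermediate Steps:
J = 52857
1/(J + L) = 1/(52857 + 25166) = 1/78023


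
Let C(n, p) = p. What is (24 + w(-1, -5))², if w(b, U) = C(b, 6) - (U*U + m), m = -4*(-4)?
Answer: 121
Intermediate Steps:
m = 16
w(b, U) = -10 - U² (w(b, U) = 6 - (U*U + 16) = 6 - (U² + 16) = 6 - (16 + U²) = 6 + (-16 - U²) = -10 - U²)
(24 + w(-1, -5))² = (24 + (-10 - 1*(-5)²))² = (24 + (-10 - 1*25))² = (24 + (-10 - 25))² = (24 - 35)² = (-11)² = 121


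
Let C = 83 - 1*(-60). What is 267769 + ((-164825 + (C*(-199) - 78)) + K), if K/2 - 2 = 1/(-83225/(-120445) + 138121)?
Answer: 123793965912080/1663606707 ≈ 74413.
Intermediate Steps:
K = 6654450917/1663606707 (K = 4 + 2/(-83225/(-120445) + 138121) = 4 + 2/(-83225*(-1/120445) + 138121) = 4 + 2/(16645/24089 + 138121) = 4 + 2/(3327213414/24089) = 4 + 2*(24089/3327213414) = 4 + 24089/1663606707 = 6654450917/1663606707 ≈ 4.0000)
C = 143 (C = 83 + 60 = 143)
267769 + ((-164825 + (C*(-199) - 78)) + K) = 267769 + ((-164825 + (143*(-199) - 78)) + 6654450917/1663606707) = 267769 + ((-164825 + (-28457 - 78)) + 6654450917/1663606707) = 267769 + ((-164825 - 28535) + 6654450917/1663606707) = 267769 + (-193360 + 6654450917/1663606707) = 267769 - 321668338414603/1663606707 = 123793965912080/1663606707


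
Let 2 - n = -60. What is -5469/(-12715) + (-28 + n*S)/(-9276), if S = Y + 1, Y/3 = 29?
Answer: -4571644/29486085 ≈ -0.15504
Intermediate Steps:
Y = 87 (Y = 3*29 = 87)
n = 62 (n = 2 - 1*(-60) = 2 + 60 = 62)
S = 88 (S = 87 + 1 = 88)
-5469/(-12715) + (-28 + n*S)/(-9276) = -5469/(-12715) + (-28 + 62*88)/(-9276) = -5469*(-1/12715) + (-28 + 5456)*(-1/9276) = 5469/12715 + 5428*(-1/9276) = 5469/12715 - 1357/2319 = -4571644/29486085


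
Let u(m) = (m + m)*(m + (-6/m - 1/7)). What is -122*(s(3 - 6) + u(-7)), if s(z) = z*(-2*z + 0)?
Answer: -8540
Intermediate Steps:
u(m) = 2*m*(-⅐ + m - 6/m) (u(m) = (2*m)*(m + (-6/m - 1*⅐)) = (2*m)*(m + (-6/m - ⅐)) = (2*m)*(m + (-⅐ - 6/m)) = (2*m)*(-⅐ + m - 6/m) = 2*m*(-⅐ + m - 6/m))
s(z) = -2*z² (s(z) = z*(-2*z) = -2*z²)
-122*(s(3 - 6) + u(-7)) = -122*(-2*(3 - 6)² + (-12 + 2*(-7)² - 2/7*(-7))) = -122*(-2*(-3)² + (-12 + 2*49 + 2)) = -122*(-2*9 + (-12 + 98 + 2)) = -122*(-18 + 88) = -122*70 = -8540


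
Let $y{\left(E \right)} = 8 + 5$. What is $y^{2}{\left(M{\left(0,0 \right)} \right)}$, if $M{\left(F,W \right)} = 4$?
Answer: $169$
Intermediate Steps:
$y{\left(E \right)} = 13$
$y^{2}{\left(M{\left(0,0 \right)} \right)} = 13^{2} = 169$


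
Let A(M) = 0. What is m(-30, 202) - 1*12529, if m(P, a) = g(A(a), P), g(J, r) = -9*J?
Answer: -12529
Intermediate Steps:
m(P, a) = 0 (m(P, a) = -9*0 = 0)
m(-30, 202) - 1*12529 = 0 - 1*12529 = 0 - 12529 = -12529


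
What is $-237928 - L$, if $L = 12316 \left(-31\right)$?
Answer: $143868$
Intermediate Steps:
$L = -381796$
$-237928 - L = -237928 - -381796 = -237928 + 381796 = 143868$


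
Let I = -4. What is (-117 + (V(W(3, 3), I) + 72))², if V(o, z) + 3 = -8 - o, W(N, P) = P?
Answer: 3481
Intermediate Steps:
V(o, z) = -11 - o (V(o, z) = -3 + (-8 - o) = -11 - o)
(-117 + (V(W(3, 3), I) + 72))² = (-117 + ((-11 - 1*3) + 72))² = (-117 + ((-11 - 3) + 72))² = (-117 + (-14 + 72))² = (-117 + 58)² = (-59)² = 3481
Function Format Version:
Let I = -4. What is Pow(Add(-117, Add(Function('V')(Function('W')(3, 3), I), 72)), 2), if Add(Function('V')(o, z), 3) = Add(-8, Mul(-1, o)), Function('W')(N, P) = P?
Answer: 3481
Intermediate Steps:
Function('V')(o, z) = Add(-11, Mul(-1, o)) (Function('V')(o, z) = Add(-3, Add(-8, Mul(-1, o))) = Add(-11, Mul(-1, o)))
Pow(Add(-117, Add(Function('V')(Function('W')(3, 3), I), 72)), 2) = Pow(Add(-117, Add(Add(-11, Mul(-1, 3)), 72)), 2) = Pow(Add(-117, Add(Add(-11, -3), 72)), 2) = Pow(Add(-117, Add(-14, 72)), 2) = Pow(Add(-117, 58), 2) = Pow(-59, 2) = 3481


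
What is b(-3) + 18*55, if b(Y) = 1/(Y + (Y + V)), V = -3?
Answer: 8909/9 ≈ 989.89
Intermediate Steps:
b(Y) = 1/(-3 + 2*Y) (b(Y) = 1/(Y + (Y - 3)) = 1/(Y + (-3 + Y)) = 1/(-3 + 2*Y))
b(-3) + 18*55 = 1/(-3 + 2*(-3)) + 18*55 = 1/(-3 - 6) + 990 = 1/(-9) + 990 = -⅑ + 990 = 8909/9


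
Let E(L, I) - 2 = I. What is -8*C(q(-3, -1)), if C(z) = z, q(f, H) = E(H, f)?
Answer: 8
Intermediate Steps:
E(L, I) = 2 + I
q(f, H) = 2 + f
-8*C(q(-3, -1)) = -8*(2 - 3) = -8*(-1) = 8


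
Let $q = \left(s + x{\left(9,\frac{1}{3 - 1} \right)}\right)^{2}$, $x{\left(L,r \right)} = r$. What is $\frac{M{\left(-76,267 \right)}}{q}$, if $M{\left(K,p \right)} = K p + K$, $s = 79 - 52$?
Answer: $- \frac{81472}{3025} \approx -26.933$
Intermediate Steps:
$s = 27$
$M{\left(K,p \right)} = K + K p$
$q = \frac{3025}{4}$ ($q = \left(27 + \frac{1}{3 - 1}\right)^{2} = \left(27 + \frac{1}{2}\right)^{2} = \left(\frac{55}{2}\right)^{2} = \frac{3025}{4} \approx 756.25$)
$\frac{M{\left(-76,267 \right)}}{q} = \frac{\left(-76\right) \left(1 + 267\right)}{\frac{3025}{4}} = \left(-76\right) 268 \cdot \frac{4}{3025} = \left(-20368\right) \frac{4}{3025} = - \frac{81472}{3025}$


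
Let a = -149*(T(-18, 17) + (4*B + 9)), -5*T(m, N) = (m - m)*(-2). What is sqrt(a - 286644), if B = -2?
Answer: 13*I*sqrt(1697) ≈ 535.53*I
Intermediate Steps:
T(m, N) = 0 (T(m, N) = -(m - m)*(-2)/5 = -0*(-2) = -1/5*0 = 0)
a = -149 (a = -149*(0 + (4*(-2) + 9)) = -149*(0 + (-8 + 9)) = -149*(0 + 1) = -149*1 = -149)
sqrt(a - 286644) = sqrt(-149 - 286644) = sqrt(-286793) = 13*I*sqrt(1697)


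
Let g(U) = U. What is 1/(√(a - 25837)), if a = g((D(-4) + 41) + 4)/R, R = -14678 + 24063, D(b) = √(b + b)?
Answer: √18770/(2*√(-121240100 + I*√2)) ≈ 3.6284e-11 - 0.0062213*I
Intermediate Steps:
D(b) = √2*√b (D(b) = √(2*b) = √2*√b)
R = 9385
a = 9/1877 + 2*I*√2/9385 (a = ((√2*√(-4) + 41) + 4)/9385 = ((√2*(2*I) + 41) + 4)*(1/9385) = ((2*I*√2 + 41) + 4)*(1/9385) = ((41 + 2*I*√2) + 4)*(1/9385) = (45 + 2*I*√2)*(1/9385) = 9/1877 + 2*I*√2/9385 ≈ 0.0047949 + 0.00030138*I)
1/(√(a - 25837)) = 1/(√((9/1877 + 2*I*√2/9385) - 25837)) = 1/(√(-48496040/1877 + 2*I*√2/9385)) = (-48496040/1877 + 2*I*√2/9385)^(-½)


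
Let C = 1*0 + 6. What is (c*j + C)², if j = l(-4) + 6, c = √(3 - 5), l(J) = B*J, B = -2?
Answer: -356 + 168*I*√2 ≈ -356.0 + 237.59*I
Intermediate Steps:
l(J) = -2*J
C = 6 (C = 0 + 6 = 6)
c = I*√2 (c = √(-2) = I*√2 ≈ 1.4142*I)
j = 14 (j = -2*(-4) + 6 = 8 + 6 = 14)
(c*j + C)² = ((I*√2)*14 + 6)² = (14*I*√2 + 6)² = (6 + 14*I*√2)²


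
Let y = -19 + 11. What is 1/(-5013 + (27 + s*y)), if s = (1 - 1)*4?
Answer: -1/4986 ≈ -0.00020056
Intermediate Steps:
s = 0 (s = 0*4 = 0)
y = -8
1/(-5013 + (27 + s*y)) = 1/(-5013 + (27 + 0*(-8))) = 1/(-5013 + (27 + 0)) = 1/(-5013 + 27) = 1/(-4986) = -1/4986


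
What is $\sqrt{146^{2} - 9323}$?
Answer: $\sqrt{11993} \approx 109.51$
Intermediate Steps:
$\sqrt{146^{2} - 9323} = \sqrt{21316 - 9323} = \sqrt{11993}$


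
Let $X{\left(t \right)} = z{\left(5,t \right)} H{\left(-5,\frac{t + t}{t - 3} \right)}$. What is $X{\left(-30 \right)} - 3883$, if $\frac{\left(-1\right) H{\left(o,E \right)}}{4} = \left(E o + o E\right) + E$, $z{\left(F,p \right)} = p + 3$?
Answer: $- \frac{62153}{11} \approx -5650.3$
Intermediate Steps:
$z{\left(F,p \right)} = 3 + p$
$H{\left(o,E \right)} = - 4 E - 8 E o$ ($H{\left(o,E \right)} = - 4 \left(\left(E o + o E\right) + E\right) = - 4 \left(\left(E o + E o\right) + E\right) = - 4 \left(2 E o + E\right) = - 4 \left(E + 2 E o\right) = - 4 E - 8 E o$)
$X{\left(t \right)} = \frac{72 t \left(3 + t\right)}{-3 + t}$ ($X{\left(t \right)} = \left(3 + t\right) \left(- 4 \frac{t + t}{t - 3} \left(1 + 2 \left(-5\right)\right)\right) = \left(3 + t\right) \left(- 4 \frac{2 t}{-3 + t} \left(1 - 10\right)\right) = \left(3 + t\right) \left(\left(-4\right) \frac{2 t}{-3 + t} \left(-9\right)\right) = \left(3 + t\right) \frac{72 t}{-3 + t} = \frac{72 t \left(3 + t\right)}{-3 + t}$)
$X{\left(-30 \right)} - 3883 = 72 \left(-30\right) \frac{1}{-3 - 30} \left(3 - 30\right) - 3883 = 72 \left(-30\right) \frac{1}{-33} \left(-27\right) - 3883 = 72 \left(-30\right) \left(- \frac{1}{33}\right) \left(-27\right) - 3883 = - \frac{19440}{11} - 3883 = - \frac{62153}{11}$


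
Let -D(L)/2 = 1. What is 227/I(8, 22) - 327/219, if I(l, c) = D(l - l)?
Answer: -16789/146 ≈ -114.99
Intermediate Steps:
D(L) = -2 (D(L) = -2*1 = -2)
I(l, c) = -2
227/I(8, 22) - 327/219 = 227/(-2) - 327/219 = 227*(-1/2) - 327*1/219 = -227/2 - 109/73 = -16789/146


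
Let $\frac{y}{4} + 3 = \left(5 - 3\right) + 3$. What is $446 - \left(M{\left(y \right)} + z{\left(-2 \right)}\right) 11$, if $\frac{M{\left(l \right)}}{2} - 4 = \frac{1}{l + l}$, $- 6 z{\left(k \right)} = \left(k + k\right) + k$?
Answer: $\frac{2765}{8} \approx 345.63$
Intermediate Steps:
$y = 8$ ($y = -12 + 4 \left(\left(5 - 3\right) + 3\right) = -12 + 4 \left(2 + 3\right) = -12 + 4 \cdot 5 = -12 + 20 = 8$)
$z{\left(k \right)} = - \frac{k}{2}$ ($z{\left(k \right)} = - \frac{\left(k + k\right) + k}{6} = - \frac{2 k + k}{6} = - \frac{3 k}{6} = - \frac{k}{2}$)
$M{\left(l \right)} = 8 + \frac{1}{l}$ ($M{\left(l \right)} = 8 + \frac{2}{l + l} = 8 + \frac{2}{2 l} = 8 + 2 \frac{1}{2 l} = 8 + \frac{1}{l}$)
$446 - \left(M{\left(y \right)} + z{\left(-2 \right)}\right) 11 = 446 - \left(\left(8 + \frac{1}{8}\right) - -1\right) 11 = 446 - \left(\left(8 + \frac{1}{8}\right) + 1\right) 11 = 446 - \left(\frac{65}{8} + 1\right) 11 = 446 - \frac{73}{8} \cdot 11 = 446 - \frac{803}{8} = \frac{2765}{8}$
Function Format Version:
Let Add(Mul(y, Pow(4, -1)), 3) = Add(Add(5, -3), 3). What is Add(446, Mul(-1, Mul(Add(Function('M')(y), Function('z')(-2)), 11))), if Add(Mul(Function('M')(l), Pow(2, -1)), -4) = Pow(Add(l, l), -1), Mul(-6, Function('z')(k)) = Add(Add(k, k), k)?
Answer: Rational(2765, 8) ≈ 345.63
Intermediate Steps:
y = 8 (y = Add(-12, Mul(4, Add(Add(5, -3), 3))) = Add(-12, Mul(4, Add(2, 3))) = Add(-12, Mul(4, 5)) = Add(-12, 20) = 8)
Function('z')(k) = Mul(Rational(-1, 2), k) (Function('z')(k) = Mul(Rational(-1, 6), Add(Add(k, k), k)) = Mul(Rational(-1, 6), Add(Mul(2, k), k)) = Mul(Rational(-1, 6), Mul(3, k)) = Mul(Rational(-1, 2), k))
Function('M')(l) = Add(8, Pow(l, -1)) (Function('M')(l) = Add(8, Mul(2, Pow(Add(l, l), -1))) = Add(8, Mul(2, Pow(Mul(2, l), -1))) = Add(8, Mul(2, Mul(Rational(1, 2), Pow(l, -1)))) = Add(8, Pow(l, -1)))
Add(446, Mul(-1, Mul(Add(Function('M')(y), Function('z')(-2)), 11))) = Add(446, Mul(-1, Mul(Add(Add(8, Pow(8, -1)), Mul(Rational(-1, 2), -2)), 11))) = Add(446, Mul(-1, Mul(Add(Add(8, Rational(1, 8)), 1), 11))) = Add(446, Mul(-1, Mul(Add(Rational(65, 8), 1), 11))) = Add(446, Mul(-1, Mul(Rational(73, 8), 11))) = Add(446, Mul(-1, Rational(803, 8))) = Add(446, Rational(-803, 8)) = Rational(2765, 8)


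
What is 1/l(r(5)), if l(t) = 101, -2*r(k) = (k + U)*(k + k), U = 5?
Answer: 1/101 ≈ 0.0099010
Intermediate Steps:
r(k) = -k*(5 + k) (r(k) = -(k + 5)*(k + k)/2 = -(5 + k)*2*k/2 = -k*(5 + k))
1/l(r(5)) = 1/101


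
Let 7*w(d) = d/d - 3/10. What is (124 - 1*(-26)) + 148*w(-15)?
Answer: 824/5 ≈ 164.80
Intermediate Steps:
w(d) = ⅒ (w(d) = (d/d - 3/10)/7 = (1 - 3*⅒)/7 = (1 - 3/10)/7 = (⅐)*(7/10) = ⅒)
(124 - 1*(-26)) + 148*w(-15) = (124 - 1*(-26)) + 148*(⅒) = (124 + 26) + 74/5 = 150 + 74/5 = 824/5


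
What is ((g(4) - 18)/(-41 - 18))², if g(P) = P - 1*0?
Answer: 196/3481 ≈ 0.056306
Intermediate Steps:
g(P) = P (g(P) = P + 0 = P)
((g(4) - 18)/(-41 - 18))² = ((4 - 18)/(-41 - 18))² = (-14/(-59))² = (-14*(-1/59))² = (14/59)² = 196/3481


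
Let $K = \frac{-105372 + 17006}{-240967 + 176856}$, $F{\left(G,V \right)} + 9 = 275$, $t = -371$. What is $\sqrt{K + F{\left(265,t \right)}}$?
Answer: $\frac{2 \sqrt{274745959503}}{64111} \approx 16.352$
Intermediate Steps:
$F{\left(G,V \right)} = 266$ ($F{\left(G,V \right)} = -9 + 275 = 266$)
$K = \frac{88366}{64111}$ ($K = - \frac{88366}{-64111} = \left(-88366\right) \left(- \frac{1}{64111}\right) = \frac{88366}{64111} \approx 1.3783$)
$\sqrt{K + F{\left(265,t \right)}} = \sqrt{\frac{88366}{64111} + 266} = \sqrt{\frac{17141892}{64111}} = \frac{2 \sqrt{274745959503}}{64111}$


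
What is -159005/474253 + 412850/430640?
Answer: 12732143785/20423231192 ≈ 0.62341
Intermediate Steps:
-159005/474253 + 412850/430640 = -159005*1/474253 + 412850*(1/430640) = -159005/474253 + 41285/43064 = 12732143785/20423231192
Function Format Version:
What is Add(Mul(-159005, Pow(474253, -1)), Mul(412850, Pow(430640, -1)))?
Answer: Rational(12732143785, 20423231192) ≈ 0.62341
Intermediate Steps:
Add(Mul(-159005, Pow(474253, -1)), Mul(412850, Pow(430640, -1))) = Add(Mul(-159005, Rational(1, 474253)), Mul(412850, Rational(1, 430640))) = Add(Rational(-159005, 474253), Rational(41285, 43064)) = Rational(12732143785, 20423231192)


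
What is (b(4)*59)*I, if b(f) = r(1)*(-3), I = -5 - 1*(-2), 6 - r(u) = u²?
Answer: 2655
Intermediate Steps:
r(u) = 6 - u²
I = -3 (I = -5 + 2 = -3)
b(f) = -15 (b(f) = (6 - 1*1²)*(-3) = (6 - 1*1)*(-3) = (6 - 1)*(-3) = 5*(-3) = -15)
(b(4)*59)*I = -15*59*(-3) = -885*(-3) = 2655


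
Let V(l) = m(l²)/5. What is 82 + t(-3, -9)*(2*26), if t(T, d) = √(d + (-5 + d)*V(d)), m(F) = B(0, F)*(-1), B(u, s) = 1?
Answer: 82 + 52*I*√155/5 ≈ 82.0 + 129.48*I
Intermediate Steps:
m(F) = -1 (m(F) = 1*(-1) = -1)
V(l) = -⅕ (V(l) = -1/5 = -1*⅕ = -⅕)
t(T, d) = √(1 + 4*d/5) (t(T, d) = √(d + (-5 + d)*(-⅕)) = √(d + (1 - d/5)) = √(1 + 4*d/5))
82 + t(-3, -9)*(2*26) = 82 + (√(25 + 20*(-9))/5)*(2*26) = 82 + (√(25 - 180)/5)*52 = 82 + (√(-155)/5)*52 = 82 + ((I*√155)/5)*52 = 82 + (I*√155/5)*52 = 82 + 52*I*√155/5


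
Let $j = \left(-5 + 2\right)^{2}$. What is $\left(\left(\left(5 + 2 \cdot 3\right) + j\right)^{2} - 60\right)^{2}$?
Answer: $115600$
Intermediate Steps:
$j = 9$ ($j = \left(-3\right)^{2} = 9$)
$\left(\left(\left(5 + 2 \cdot 3\right) + j\right)^{2} - 60\right)^{2} = \left(\left(\left(5 + 2 \cdot 3\right) + 9\right)^{2} - 60\right)^{2} = \left(\left(\left(5 + 6\right) + 9\right)^{2} - 60\right)^{2} = \left(\left(11 + 9\right)^{2} - 60\right)^{2} = \left(20^{2} - 60\right)^{2} = \left(400 - 60\right)^{2} = 340^{2} = 115600$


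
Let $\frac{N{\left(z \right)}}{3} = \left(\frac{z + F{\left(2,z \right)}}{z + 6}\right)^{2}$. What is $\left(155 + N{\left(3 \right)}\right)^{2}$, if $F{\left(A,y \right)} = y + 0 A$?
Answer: $\frac{219961}{9} \approx 24440.0$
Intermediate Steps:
$F{\left(A,y \right)} = y$ ($F{\left(A,y \right)} = y + 0 = y$)
$N{\left(z \right)} = \frac{12 z^{2}}{\left(6 + z\right)^{2}}$ ($N{\left(z \right)} = 3 \left(\frac{z + z}{z + 6}\right)^{2} = 3 \left(\frac{2 z}{6 + z}\right)^{2} = 3 \frac{4 z^{2}}{\left(6 + z\right)^{2}} = \frac{12 z^{2}}{\left(6 + z\right)^{2}}$)
$\left(155 + N{\left(3 \right)}\right)^{2} = \left(155 + \frac{12 \cdot 3^{2}}{\left(6 + 3\right)^{2}}\right)^{2} = \left(155 + 12 \cdot 9 \cdot \frac{1}{81}\right)^{2} = \left(155 + \frac{4}{3}\right)^{2} = \left(\frac{469}{3}\right)^{2} = \frac{219961}{9}$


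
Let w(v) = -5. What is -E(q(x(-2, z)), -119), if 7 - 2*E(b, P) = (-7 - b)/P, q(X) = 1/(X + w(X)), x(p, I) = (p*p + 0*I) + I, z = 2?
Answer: -825/238 ≈ -3.4664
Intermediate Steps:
x(p, I) = I + p² (x(p, I) = (p² + 0) + I = p² + I = I + p²)
q(X) = 1/(-5 + X) (q(X) = 1/(X - 5) = 1/(-5 + X))
E(b, P) = 7/2 - (-7 - b)/(2*P)
-E(q(x(-2, z)), -119) = -(7 + 1/(-5 + (2 + (-2)²)) + 7*(-119))/(2*(-119)) = -(-1)*(7 + 1/(-5 + (2 + 4)) - 833)/(2*119) = -(-1)*(7 + 1/(-5 + 6) - 833)/(2*119) = -(-1)*(7 + 1/1 - 833)/(2*119) = -(-1)*(7 + 1 - 833)/(2*119) = -(-1)*(-825)/(2*119) = -1*825/238 = -825/238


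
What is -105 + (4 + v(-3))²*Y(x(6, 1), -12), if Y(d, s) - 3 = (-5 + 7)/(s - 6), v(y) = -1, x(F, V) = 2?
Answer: -79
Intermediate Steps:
Y(d, s) = 3 + 2/(-6 + s) (Y(d, s) = 3 + (-5 + 7)/(s - 6) = 3 + 2/(-6 + s))
-105 + (4 + v(-3))²*Y(x(6, 1), -12) = -105 + (4 - 1)²*((-16 + 3*(-12))/(-6 - 12)) = -105 + 3²*((-16 - 36)/(-18)) = -105 + 9*(-1/18*(-52)) = -105 + 9*(26/9) = -105 + 26 = -79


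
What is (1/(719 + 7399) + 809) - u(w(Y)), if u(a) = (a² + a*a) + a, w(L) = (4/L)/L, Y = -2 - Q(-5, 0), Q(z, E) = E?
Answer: 6543109/8118 ≈ 806.00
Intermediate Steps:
Y = -2 (Y = -2 - 1*0 = -2 + 0 = -2)
w(L) = 4/L²
u(a) = a + 2*a² (u(a) = (a² + a²) + a = 2*a² + a = a + 2*a²)
(1/(719 + 7399) + 809) - u(w(Y)) = (1/(719 + 7399) + 809) - 4/(-2)²*(1 + 2*(4/(-2)²)) = (1/8118 + 809) - 4*(¼)*(1 + 2*(4*(¼))) = (1/8118 + 809) - (1 + 2*1) = 6567463/8118 - (1 + 2) = 6567463/8118 - 3 = 6543109/8118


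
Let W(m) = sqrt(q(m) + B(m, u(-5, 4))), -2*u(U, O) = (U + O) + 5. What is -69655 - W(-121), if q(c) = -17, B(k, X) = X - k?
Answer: -69655 - sqrt(102) ≈ -69665.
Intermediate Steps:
u(U, O) = -5/2 - O/2 - U/2 (u(U, O) = -((U + O) + 5)/2 = -((O + U) + 5)/2 = -(5 + O + U)/2 = -5/2 - O/2 - U/2)
W(m) = sqrt(-19 - m) (W(m) = sqrt(-17 + ((-5/2 - 1/2*4 - 1/2*(-5)) - m)) = sqrt(-17 + ((-5/2 - 2 + 5/2) - m)) = sqrt(-17 + (-2 - m)) = sqrt(-19 - m))
-69655 - W(-121) = -69655 - sqrt(-19 - 1*(-121)) = -69655 - sqrt(-19 + 121) = -69655 - sqrt(102)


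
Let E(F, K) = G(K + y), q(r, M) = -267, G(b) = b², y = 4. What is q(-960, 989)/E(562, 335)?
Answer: -89/38307 ≈ -0.0023233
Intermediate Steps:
E(F, K) = (4 + K)² (E(F, K) = (K + 4)² = (4 + K)²)
q(-960, 989)/E(562, 335) = -267/(4 + 335)² = -267/(339²) = -267/114921 = -267*1/114921 = -89/38307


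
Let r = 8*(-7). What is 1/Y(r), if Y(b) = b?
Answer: -1/56 ≈ -0.017857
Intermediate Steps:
r = -56
1/Y(r) = 1/(-56) = -1/56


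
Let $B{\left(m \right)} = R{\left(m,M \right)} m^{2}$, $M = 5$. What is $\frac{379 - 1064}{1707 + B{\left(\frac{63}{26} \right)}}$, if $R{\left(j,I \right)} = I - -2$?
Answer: $- \frac{92612}{236343} \approx -0.39185$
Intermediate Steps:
$R{\left(j,I \right)} = 2 + I$ ($R{\left(j,I \right)} = I + 2 = 2 + I$)
$B{\left(m \right)} = 7 m^{2}$ ($B{\left(m \right)} = \left(2 + 5\right) m^{2} = 7 m^{2}$)
$\frac{379 - 1064}{1707 + B{\left(\frac{63}{26} \right)}} = \frac{379 - 1064}{1707 + 7 \left(\frac{63}{26}\right)^{2}} = - \frac{685}{1707 + 7 \left(63 \cdot \frac{1}{26}\right)^{2}} = - \frac{685}{1707 + 7 \left(\frac{63}{26}\right)^{2}} = - \frac{685}{1707 + 7 \cdot \frac{3969}{676}} = - \frac{685}{1707 + \frac{27783}{676}} = - \frac{685}{\frac{1181715}{676}} = \left(-685\right) \frac{676}{1181715} = - \frac{92612}{236343}$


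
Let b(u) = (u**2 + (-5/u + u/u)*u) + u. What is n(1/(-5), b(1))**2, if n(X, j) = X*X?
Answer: 1/625 ≈ 0.0016000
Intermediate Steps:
b(u) = u + u**2 + u*(1 - 5/u) (b(u) = (u**2 + (-5/u + 1)*u) + u = (u**2 + (1 - 5/u)*u) + u = (u**2 + u*(1 - 5/u)) + u = u + u**2 + u*(1 - 5/u))
n(X, j) = X**2
n(1/(-5), b(1))**2 = ((1/(-5))**2)**2 = ((-1/5)**2)**2 = (1/25)**2 = 1/625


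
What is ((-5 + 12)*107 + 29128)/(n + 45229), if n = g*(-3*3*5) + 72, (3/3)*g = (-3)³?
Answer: 29877/46516 ≈ 0.64229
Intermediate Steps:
g = -27 (g = (-3)³ = -27)
n = 1287 (n = -27*(-3*3)*5 + 72 = -(-243)*5 + 72 = -27*(-45) + 72 = 1215 + 72 = 1287)
((-5 + 12)*107 + 29128)/(n + 45229) = ((-5 + 12)*107 + 29128)/(1287 + 45229) = (7*107 + 29128)/46516 = (749 + 29128)*(1/46516) = 29877*(1/46516) = 29877/46516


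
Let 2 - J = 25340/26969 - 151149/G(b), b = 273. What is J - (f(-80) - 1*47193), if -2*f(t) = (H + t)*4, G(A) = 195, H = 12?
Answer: 463264382/9685 ≈ 47833.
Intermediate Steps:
f(t) = -24 - 2*t (f(t) = -(12 + t)*4/2 = -(48 + 4*t)/2 = -24 - 2*t)
J = 7517337/9685 (J = 2 - (25340/26969 - 151149/195) = 2 - (25340*(1/26969) - 151149*1/195) = 2 - (140/149 - 50383/65) = 2 - 1*(-7497967/9685) = 2 + 7497967/9685 = 7517337/9685 ≈ 776.18)
J - (f(-80) - 1*47193) = 7517337/9685 - ((-24 - 2*(-80)) - 1*47193) = 7517337/9685 - ((-24 + 160) - 47193) = 7517337/9685 - (136 - 47193) = 7517337/9685 - 1*(-47057) = 7517337/9685 + 47057 = 463264382/9685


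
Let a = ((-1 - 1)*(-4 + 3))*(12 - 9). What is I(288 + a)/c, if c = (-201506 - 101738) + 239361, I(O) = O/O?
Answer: -1/63883 ≈ -1.5654e-5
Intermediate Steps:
a = 6 (a = -2*(-1)*3 = 2*3 = 6)
I(O) = 1
c = -63883 (c = -303244 + 239361 = -63883)
I(288 + a)/c = 1/(-63883) = 1*(-1/63883) = -1/63883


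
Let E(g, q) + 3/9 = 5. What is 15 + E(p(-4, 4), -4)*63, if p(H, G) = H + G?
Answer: 309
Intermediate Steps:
p(H, G) = G + H
E(g, q) = 14/3 (E(g, q) = -⅓ + 5 = 14/3)
15 + E(p(-4, 4), -4)*63 = 15 + (14/3)*63 = 15 + 294 = 309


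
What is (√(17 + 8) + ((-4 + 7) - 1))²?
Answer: 49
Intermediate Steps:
(√(17 + 8) + ((-4 + 7) - 1))² = (√25 + (3 - 1))² = (5 + 2)² = 7² = 49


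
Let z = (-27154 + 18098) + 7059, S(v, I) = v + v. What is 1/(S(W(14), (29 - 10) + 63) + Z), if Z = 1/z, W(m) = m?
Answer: 1997/55915 ≈ 0.035715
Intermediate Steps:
S(v, I) = 2*v
z = -1997 (z = -9056 + 7059 = -1997)
Z = -1/1997 (Z = 1/(-1997) = -1/1997 ≈ -0.00050075)
1/(S(W(14), (29 - 10) + 63) + Z) = 1/(2*14 - 1/1997) = 1/(28 - 1/1997) = 1/(55915/1997) = 1997/55915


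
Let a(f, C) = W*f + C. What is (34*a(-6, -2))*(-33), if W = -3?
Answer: -17952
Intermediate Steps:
a(f, C) = C - 3*f (a(f, C) = -3*f + C = C - 3*f)
(34*a(-6, -2))*(-33) = (34*(-2 - 3*(-6)))*(-33) = (34*(-2 + 18))*(-33) = (34*16)*(-33) = 544*(-33) = -17952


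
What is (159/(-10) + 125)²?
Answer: 1190281/100 ≈ 11903.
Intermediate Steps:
(159/(-10) + 125)² = (159*(-⅒) + 125)² = (-159/10 + 125)² = (1091/10)² = 1190281/100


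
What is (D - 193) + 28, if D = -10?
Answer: -175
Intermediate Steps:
(D - 193) + 28 = (-10 - 193) + 28 = -203 + 28 = -175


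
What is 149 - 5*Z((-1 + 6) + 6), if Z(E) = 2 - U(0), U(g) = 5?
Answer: 164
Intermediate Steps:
Z(E) = -3 (Z(E) = 2 - 1*5 = 2 - 5 = -3)
149 - 5*Z((-1 + 6) + 6) = 149 - 5*(-3) = 149 + 15 = 164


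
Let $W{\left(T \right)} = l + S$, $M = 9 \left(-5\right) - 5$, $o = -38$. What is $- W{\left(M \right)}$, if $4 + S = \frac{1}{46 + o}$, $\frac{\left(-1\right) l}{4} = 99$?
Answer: $\frac{3199}{8} \approx 399.88$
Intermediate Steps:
$l = -396$ ($l = \left(-4\right) 99 = -396$)
$M = -50$ ($M = -45 - 5 = -50$)
$S = - \frac{31}{8}$ ($S = -4 + \frac{1}{46 - 38} = -4 + \frac{1}{8} = - \frac{31}{8} \approx -3.875$)
$W{\left(T \right)} = - \frac{3199}{8}$ ($W{\left(T \right)} = -396 - \frac{31}{8} = - \frac{3199}{8}$)
$- W{\left(M \right)} = \left(-1\right) \left(- \frac{3199}{8}\right) = \frac{3199}{8}$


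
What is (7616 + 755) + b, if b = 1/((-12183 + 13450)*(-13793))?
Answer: 146289344200/17475731 ≈ 8371.0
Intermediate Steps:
b = -1/17475731 (b = -1/13793/1267 = (1/1267)*(-1/13793) = -1/17475731 ≈ -5.7222e-8)
(7616 + 755) + b = (7616 + 755) - 1/17475731 = 8371 - 1/17475731 = 146289344200/17475731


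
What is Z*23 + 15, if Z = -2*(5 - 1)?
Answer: -169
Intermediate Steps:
Z = -8 (Z = -2*4 = -8)
Z*23 + 15 = -8*23 + 15 = -184 + 15 = -169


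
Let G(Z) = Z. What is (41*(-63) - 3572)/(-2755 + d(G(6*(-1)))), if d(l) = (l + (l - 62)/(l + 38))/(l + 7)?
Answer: 9848/4421 ≈ 2.2276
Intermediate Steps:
d(l) = (l + (-62 + l)/(38 + l))/(7 + l)
(41*(-63) - 3572)/(-2755 + d(G(6*(-1)))) = (41*(-63) - 3572)/(-2755 + (-62 + (6*(-1))² + 39*(6*(-1)))/(266 + (6*(-1))² + 45*(6*(-1)))) = (-2583 - 3572)/(-2755 + (-62 + (-6)² + 39*(-6))/(266 + (-6)² + 45*(-6))) = -6155/(-2755 + (-62 + 36 - 234)/(266 + 36 - 270)) = -6155/(-2755 - 260/32) = -6155/(-2755 + (1/32)*(-260)) = -6155/(-2755 - 65/8) = -6155/(-22105/8) = -6155*(-8/22105) = 9848/4421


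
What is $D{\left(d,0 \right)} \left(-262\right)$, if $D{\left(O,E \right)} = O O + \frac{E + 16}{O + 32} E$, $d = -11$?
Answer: $-31702$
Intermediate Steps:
$D{\left(O,E \right)} = O^{2} + \frac{E \left(16 + E\right)}{32 + O}$ ($D{\left(O,E \right)} = O^{2} + \frac{16 + E}{32 + O} E = O^{2} + \frac{E \left(16 + E\right)}{32 + O}$)
$D{\left(d,0 \right)} \left(-262\right) = \frac{0^{2} + \left(-11\right)^{3} + 16 \cdot 0 + 32 \left(-11\right)^{2}}{32 - 11} \left(-262\right) = \frac{0 - 1331 + 0 + 32 \cdot 121}{21} \left(-262\right) = \frac{0 - 1331 + 0 + 3872}{21} \left(-262\right) = \frac{1}{21} \cdot 2541 \left(-262\right) = 121 \left(-262\right) = -31702$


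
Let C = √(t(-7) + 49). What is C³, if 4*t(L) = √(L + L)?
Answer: (196 + I*√14)^(3/2)/8 ≈ 342.95 + 9.822*I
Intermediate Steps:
t(L) = √2*√L/4 (t(L) = √(L + L)/4 = √(2*L)/4 = (√2*√L)/4 = √2*√L/4)
C = √(49 + I*√14/4) (C = √(√2*√(-7)/4 + 49) = √(√2*(I*√7)/4 + 49) = √(I*√14/4 + 49) = √(49 + I*√14/4) ≈ 7.0003 + 0.06681*I)
C³ = (√(196 + I*√14)/2)³ = (196 + I*√14)^(3/2)/8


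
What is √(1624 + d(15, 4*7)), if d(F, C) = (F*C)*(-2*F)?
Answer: 28*I*√14 ≈ 104.77*I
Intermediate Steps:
d(F, C) = -2*C*F² (d(F, C) = (C*F)*(-2*F) = -2*C*F²)
√(1624 + d(15, 4*7)) = √(1624 - 2*4*7*15²) = √(1624 - 2*28*225) = √(1624 - 12600) = √(-10976) = 28*I*√14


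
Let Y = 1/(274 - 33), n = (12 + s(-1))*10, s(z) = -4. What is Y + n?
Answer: 19281/241 ≈ 80.004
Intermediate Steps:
n = 80 (n = (12 - 4)*10 = 8*10 = 80)
Y = 1/241 ≈ 0.0041494
Y + n = 1/241 + 80 = 19281/241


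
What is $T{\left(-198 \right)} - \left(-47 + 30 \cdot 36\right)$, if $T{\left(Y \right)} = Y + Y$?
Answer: $-1429$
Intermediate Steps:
$T{\left(Y \right)} = 2 Y$
$T{\left(-198 \right)} - \left(-47 + 30 \cdot 36\right) = 2 \left(-198\right) - \left(-47 + 30 \cdot 36\right) = -396 - \left(-47 + 1080\right) = -396 - 1033 = -1429$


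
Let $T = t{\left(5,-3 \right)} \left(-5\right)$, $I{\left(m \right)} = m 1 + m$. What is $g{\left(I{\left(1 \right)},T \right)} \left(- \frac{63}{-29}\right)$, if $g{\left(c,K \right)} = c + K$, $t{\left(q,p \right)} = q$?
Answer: $- \frac{1449}{29} \approx -49.966$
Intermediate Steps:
$I{\left(m \right)} = 2 m$ ($I{\left(m \right)} = m + m = 2 m$)
$T = -25$ ($T = 5 \left(-5\right) = -25$)
$g{\left(c,K \right)} = K + c$
$g{\left(I{\left(1 \right)},T \right)} \left(- \frac{63}{-29}\right) = \left(-25 + 2 \cdot 1\right) \left(- \frac{63}{-29}\right) = \left(-25 + 2\right) \left(\left(-63\right) \left(- \frac{1}{29}\right)\right) = \left(-23\right) \frac{63}{29} = - \frac{1449}{29}$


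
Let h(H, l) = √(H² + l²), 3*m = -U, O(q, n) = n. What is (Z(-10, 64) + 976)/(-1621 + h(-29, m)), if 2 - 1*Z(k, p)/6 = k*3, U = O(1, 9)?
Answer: -1893328/2626791 - 5840*√34/2626791 ≈ -0.73374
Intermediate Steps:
U = 9
Z(k, p) = 12 - 18*k (Z(k, p) = 12 - 6*k*3 = 12 - 18*k)
m = -3 (m = (-1*9)/3 = (⅓)*(-9) = -3)
(Z(-10, 64) + 976)/(-1621 + h(-29, m)) = ((12 - 18*(-10)) + 976)/(-1621 + √((-29)² + (-3)²)) = ((12 + 180) + 976)/(-1621 + √(841 + 9)) = (192 + 976)/(-1621 + √850) = 1168/(-1621 + 5*√34)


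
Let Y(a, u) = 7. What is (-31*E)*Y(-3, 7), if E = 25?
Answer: -5425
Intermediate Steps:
(-31*E)*Y(-3, 7) = -31*25*7 = -775*7 = -5425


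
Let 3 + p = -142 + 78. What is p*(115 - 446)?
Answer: 22177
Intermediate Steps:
p = -67 (p = -3 + (-142 + 78) = -3 - 64 = -67)
p*(115 - 446) = -67*(115 - 446) = -67*(-331) = 22177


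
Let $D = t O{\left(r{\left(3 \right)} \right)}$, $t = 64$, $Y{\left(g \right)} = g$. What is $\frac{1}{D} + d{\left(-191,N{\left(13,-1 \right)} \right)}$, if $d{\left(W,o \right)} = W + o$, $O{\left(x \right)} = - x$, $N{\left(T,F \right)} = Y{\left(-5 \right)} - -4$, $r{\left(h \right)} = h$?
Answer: $- \frac{36865}{192} \approx -192.01$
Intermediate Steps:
$N{\left(T,F \right)} = -1$ ($N{\left(T,F \right)} = -5 - -4 = -5 + 4 = -1$)
$D = -192$ ($D = 64 \left(\left(-1\right) 3\right) = 64 \left(-3\right) = -192$)
$\frac{1}{D} + d{\left(-191,N{\left(13,-1 \right)} \right)} = \frac{1}{-192} - 192 = - \frac{1}{192} - 192 = - \frac{36865}{192}$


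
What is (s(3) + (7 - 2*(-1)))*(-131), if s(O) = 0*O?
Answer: -1179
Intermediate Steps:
s(O) = 0
(s(3) + (7 - 2*(-1)))*(-131) = (0 + (7 - 2*(-1)))*(-131) = (0 + (7 + 2))*(-131) = (0 + 9)*(-131) = 9*(-131) = -1179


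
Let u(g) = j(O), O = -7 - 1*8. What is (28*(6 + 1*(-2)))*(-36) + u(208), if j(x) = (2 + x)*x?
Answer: -3837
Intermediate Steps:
O = -15 (O = -7 - 8 = -15)
j(x) = x*(2 + x)
u(g) = 195 (u(g) = -15*(2 - 15) = -15*(-13) = 195)
(28*(6 + 1*(-2)))*(-36) + u(208) = (28*(6 + 1*(-2)))*(-36) + 195 = (28*(6 - 2))*(-36) + 195 = (28*4)*(-36) + 195 = 112*(-36) + 195 = -4032 + 195 = -3837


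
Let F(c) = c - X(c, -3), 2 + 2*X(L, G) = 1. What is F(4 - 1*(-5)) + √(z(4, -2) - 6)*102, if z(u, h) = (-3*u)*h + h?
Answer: 835/2 ≈ 417.50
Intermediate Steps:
X(L, G) = -½ (X(L, G) = -1 + (½)*1 = -1 + ½ = -½)
z(u, h) = h - 3*h*u (z(u, h) = -3*h*u + h = h - 3*h*u)
F(c) = ½ + c (F(c) = c - 1*(-½) = c + ½ = ½ + c)
F(4 - 1*(-5)) + √(z(4, -2) - 6)*102 = (½ + (4 - 1*(-5))) + √(-2*(1 - 3*4) - 6)*102 = (½ + (4 + 5)) + √(-2*(1 - 12) - 6)*102 = (½ + 9) + √(-2*(-11) - 6)*102 = 19/2 + √(22 - 6)*102 = 19/2 + √16*102 = 19/2 + 4*102 = 19/2 + 408 = 835/2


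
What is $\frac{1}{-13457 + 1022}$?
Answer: $- \frac{1}{12435} \approx -8.0418 \cdot 10^{-5}$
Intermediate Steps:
$\frac{1}{-13457 + 1022} = \frac{1}{-12435} = - \frac{1}{12435}$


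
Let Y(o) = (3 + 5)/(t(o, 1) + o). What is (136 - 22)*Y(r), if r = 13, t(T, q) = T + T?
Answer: 304/13 ≈ 23.385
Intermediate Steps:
t(T, q) = 2*T
Y(o) = 8/(3*o) (Y(o) = (3 + 5)/(2*o + o) = 8/((3*o)) = 8*(1/(3*o)) = 8/(3*o))
(136 - 22)*Y(r) = (136 - 22)*((8/3)/13) = 114*((8/3)*(1/13)) = 114*(8/39) = 304/13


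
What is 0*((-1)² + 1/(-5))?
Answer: 0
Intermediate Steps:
0*((-1)² + 1/(-5)) = 0*(1 - ⅕) = 0*(⅘) = 0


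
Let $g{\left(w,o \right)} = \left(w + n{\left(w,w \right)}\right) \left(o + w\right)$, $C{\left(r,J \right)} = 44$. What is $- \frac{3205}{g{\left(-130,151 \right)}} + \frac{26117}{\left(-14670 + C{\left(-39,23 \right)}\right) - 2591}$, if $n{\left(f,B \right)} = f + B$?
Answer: $- \frac{1175687}{1044498} \approx -1.1256$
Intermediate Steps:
$n{\left(f,B \right)} = B + f$
$g{\left(w,o \right)} = 3 w \left(o + w\right)$ ($g{\left(w,o \right)} = \left(w + \left(w + w\right)\right) \left(o + w\right) = \left(w + 2 w\right) \left(o + w\right) = 3 w \left(o + w\right)$)
$- \frac{3205}{g{\left(-130,151 \right)}} + \frac{26117}{\left(-14670 + C{\left(-39,23 \right)}\right) - 2591} = - \frac{3205}{3 \left(-130\right) \left(151 - 130\right)} + \frac{26117}{\left(-14670 + 44\right) - 2591} = - \frac{3205}{3 \left(-130\right) 21} + \frac{26117}{-14626 - 2591} = - \frac{3205}{-8190} + \frac{26117}{-17217} = \left(-3205\right) \left(- \frac{1}{8190}\right) + 26117 \left(- \frac{1}{17217}\right) = \frac{641}{1638} - \frac{26117}{17217} = - \frac{1175687}{1044498}$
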